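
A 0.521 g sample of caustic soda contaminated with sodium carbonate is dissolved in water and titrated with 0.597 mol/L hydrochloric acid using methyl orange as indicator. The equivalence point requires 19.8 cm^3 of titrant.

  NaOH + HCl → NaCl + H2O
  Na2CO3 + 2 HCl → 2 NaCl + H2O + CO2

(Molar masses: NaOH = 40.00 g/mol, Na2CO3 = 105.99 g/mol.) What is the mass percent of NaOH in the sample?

62.3 %

n(HCl) = 0.0198 × 0.597 = 0.0118 mol
Let x = n(NaOH), y = n(Na2CO3).
Titrant: 1x + 2y = 0.0118;  mass: 40.00x + 105.99y = 0.521
Solving, x = 8.11 × 10^-3 mol, y = 1.85 × 10^-3 mol
mass of NaOH = 8.11 × 10^-3 × 40.00 = 0.325 g
% NaOH = 0.325 / 0.521 × 100 = 62.3 %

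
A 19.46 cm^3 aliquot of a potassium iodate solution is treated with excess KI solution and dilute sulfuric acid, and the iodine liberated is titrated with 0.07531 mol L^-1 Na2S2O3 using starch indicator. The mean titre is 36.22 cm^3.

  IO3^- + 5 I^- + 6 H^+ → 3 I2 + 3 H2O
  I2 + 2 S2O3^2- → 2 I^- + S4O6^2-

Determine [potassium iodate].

0.02336 mol/L

n(S2O3^2-) = 0.03622 × 0.07531 = 2.728 × 10^-3 mol
n(I2) = n(S2O3^2-)/2 = 1.364 × 10^-3 mol
From the 1:3 ratio, n(IO3^-) in the aliquot = 1/3 × 1.364 × 10^-3 = 4.546 × 10^-4 mol
[IO3^-] = 4.546 × 10^-4 / 0.01946 = 0.02336 mol/L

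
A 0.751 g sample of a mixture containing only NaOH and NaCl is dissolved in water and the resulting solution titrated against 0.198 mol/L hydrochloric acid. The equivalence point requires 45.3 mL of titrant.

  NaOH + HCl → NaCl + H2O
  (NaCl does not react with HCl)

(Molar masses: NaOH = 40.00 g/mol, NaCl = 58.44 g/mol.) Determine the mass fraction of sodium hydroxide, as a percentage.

n(HCl) = 0.0453 × 0.198 = 8.97 × 10^-3 mol
Let x = n(NaOH), y = n(NaCl).
Titrant: 1x = 8.97 × 10^-3;  mass: 40.00x + 58.44y = 0.751
Solving, x = 8.97 × 10^-3 mol, y = 6.71 × 10^-3 mol
mass of NaOH = 8.97 × 10^-3 × 40.00 = 0.359 g
% NaOH = 0.359 / 0.751 × 100 = 47.8 %

47.8 %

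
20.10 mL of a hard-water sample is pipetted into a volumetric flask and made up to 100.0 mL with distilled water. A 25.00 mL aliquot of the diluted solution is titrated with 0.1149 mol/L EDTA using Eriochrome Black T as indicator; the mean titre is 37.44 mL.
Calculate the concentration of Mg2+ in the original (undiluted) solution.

0.8561 mol/L

Mg^2+ + EDTA^4- → [Mg(EDTA)]^2-
n(EDTA) = 0.03744 × 0.1149 = 4.302 × 10^-3 mol
n(Mg2+) in the aliquot = 4.302 × 10^-3 mol (1:1 ratio)
[Mg2+]_dilute = 4.302 × 10^-3 / 0.02500 = 0.1721 mol/L
Dilution factor = 100.0 / 20.10 = 4.975
[Mg2+]_stock = 0.1721 × 4.975 = 0.8561 mol/L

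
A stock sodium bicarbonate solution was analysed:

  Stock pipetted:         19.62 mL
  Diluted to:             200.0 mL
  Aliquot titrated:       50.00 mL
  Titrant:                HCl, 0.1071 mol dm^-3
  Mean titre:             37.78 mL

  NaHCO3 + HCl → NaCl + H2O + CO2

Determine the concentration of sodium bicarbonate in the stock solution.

n(HCl) = 0.03778 × 0.1071 = 4.046 × 10^-3 mol
n(NaHCO3) in the aliquot = 4.046 × 10^-3 mol (1:1 ratio)
[NaHCO3]_dilute = 4.046 × 10^-3 / 0.05000 = 0.08092 mol/L
Dilution factor = 200.0 / 19.62 = 10.19
[NaHCO3]_stock = 0.08092 × 10.19 = 0.8249 mol/L

0.8249 mol/L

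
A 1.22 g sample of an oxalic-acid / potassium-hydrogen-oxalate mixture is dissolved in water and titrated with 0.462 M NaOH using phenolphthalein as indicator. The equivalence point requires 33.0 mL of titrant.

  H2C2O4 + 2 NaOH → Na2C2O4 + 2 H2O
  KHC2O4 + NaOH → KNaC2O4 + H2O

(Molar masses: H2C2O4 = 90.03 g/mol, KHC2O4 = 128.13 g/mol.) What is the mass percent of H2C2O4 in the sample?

32.6 %

n(NaOH) = 0.0330 × 0.462 = 0.0152 mol
Let x = n(H2C2O4), y = n(KHC2O4).
Titrant: 2x + 1y = 0.0152;  mass: 90.03x + 128.13y = 1.22
Solving, x = 4.41 × 10^-3 mol, y = 6.42 × 10^-3 mol
mass of H2C2O4 = 4.41 × 10^-3 × 90.03 = 0.397 g
% H2C2O4 = 0.397 / 1.22 × 100 = 32.6 %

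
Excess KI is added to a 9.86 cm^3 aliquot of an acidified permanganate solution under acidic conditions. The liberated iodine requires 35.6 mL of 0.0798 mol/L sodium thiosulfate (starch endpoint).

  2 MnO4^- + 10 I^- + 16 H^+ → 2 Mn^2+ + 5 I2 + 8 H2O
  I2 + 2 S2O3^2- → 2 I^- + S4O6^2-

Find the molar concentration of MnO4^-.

0.0576 mol/L

n(S2O3^2-) = 0.0356 × 0.0798 = 2.84 × 10^-3 mol
n(I2) = n(S2O3^2-)/2 = 1.42 × 10^-3 mol
From the 2:5 ratio, n(MnO4^-) in the aliquot = 2/5 × 1.42 × 10^-3 = 5.68 × 10^-4 mol
[MnO4^-] = 5.68 × 10^-4 / 0.00986 = 0.0576 mol/L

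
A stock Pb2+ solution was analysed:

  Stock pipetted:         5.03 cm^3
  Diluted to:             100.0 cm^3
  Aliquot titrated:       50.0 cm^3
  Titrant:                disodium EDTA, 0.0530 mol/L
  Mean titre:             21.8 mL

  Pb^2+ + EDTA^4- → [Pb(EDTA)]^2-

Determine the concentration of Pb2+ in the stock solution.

0.459 mol/L

n(EDTA) = 0.0218 × 0.0530 = 1.16 × 10^-3 mol
n(Pb2+) in the aliquot = 1.16 × 10^-3 mol (1:1 ratio)
[Pb2+]_dilute = 1.16 × 10^-3 / 0.0500 = 0.0231 mol/L
Dilution factor = 100.0 / 5.03 = 19.88
[Pb2+]_stock = 0.0231 × 19.88 = 0.459 mol/L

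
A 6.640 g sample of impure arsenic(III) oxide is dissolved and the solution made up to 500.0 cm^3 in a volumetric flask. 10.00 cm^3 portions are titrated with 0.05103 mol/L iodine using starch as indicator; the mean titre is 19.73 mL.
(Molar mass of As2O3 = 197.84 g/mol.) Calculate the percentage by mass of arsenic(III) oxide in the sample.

75.00 %

As2O3 + 2 I2 + 2 H2O → As2O5 + 4 HI
n(I2) per titration = 0.01973 × 0.05103 = 1.007 × 10^-3 mol
From the 1:2 ratio, n(As2O3) in each aliquot = 1/2 × 1.007 × 10^-3 = 5.034 × 10^-4 mol
n(As2O3) in the whole flask = 5.034 × 10^-4 × 500.0/10.00 = 0.02517 mol
mass of As2O3 = 0.02517 × 197.84 = 4.980 g
% As2O3 = 4.980 / 6.640 × 100 = 75.00 %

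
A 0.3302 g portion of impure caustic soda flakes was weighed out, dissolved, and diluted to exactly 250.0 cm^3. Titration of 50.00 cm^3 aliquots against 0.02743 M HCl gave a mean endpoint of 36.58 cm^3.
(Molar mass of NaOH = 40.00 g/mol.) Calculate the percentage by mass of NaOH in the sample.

NaOH + HCl → NaCl + H2O
n(HCl) per titration = 0.03658 × 0.02743 = 1.003 × 10^-3 mol
n(NaOH) in each aliquot = 1.003 × 10^-3 mol (1:1 ratio)
n(NaOH) in the whole flask = 1.003 × 10^-3 × 250.0/50.00 = 5.017 × 10^-3 mol
mass of NaOH = 5.017 × 10^-3 × 40.00 = 0.2007 g
% NaOH = 0.2007 / 0.3302 × 100 = 60.77 %

60.77 %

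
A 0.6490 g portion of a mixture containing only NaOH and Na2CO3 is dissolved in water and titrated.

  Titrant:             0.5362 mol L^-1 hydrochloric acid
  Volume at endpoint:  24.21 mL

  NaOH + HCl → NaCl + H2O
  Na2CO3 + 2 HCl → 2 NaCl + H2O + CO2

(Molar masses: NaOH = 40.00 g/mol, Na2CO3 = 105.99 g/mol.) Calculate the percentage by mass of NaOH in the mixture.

18.47 %

n(HCl) = 0.02421 × 0.5362 = 0.01298 mol
Let x = n(NaOH), y = n(Na2CO3).
Titrant: 1x + 2y = 0.01298;  mass: 40.00x + 105.99y = 0.6490
Solving, x = 2.997 × 10^-3 mol, y = 4.992 × 10^-3 mol
mass of NaOH = 2.997 × 10^-3 × 40.00 = 0.1199 g
% NaOH = 0.1199 / 0.6490 × 100 = 18.47 %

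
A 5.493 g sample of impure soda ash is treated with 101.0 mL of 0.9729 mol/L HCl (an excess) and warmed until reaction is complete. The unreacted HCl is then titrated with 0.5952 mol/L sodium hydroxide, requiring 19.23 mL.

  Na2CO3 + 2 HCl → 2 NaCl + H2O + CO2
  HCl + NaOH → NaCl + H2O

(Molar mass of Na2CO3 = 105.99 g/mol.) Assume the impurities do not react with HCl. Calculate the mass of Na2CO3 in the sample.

4.601 g

n(HCl) added = 0.1010 × 0.9729 = 0.09826 mol
n(NaOH) used in back-titration = 0.01923 × 0.5952 = 0.01145 mol
n(HCl) left over = 0.01145 mol (1:1 ratio)
n(HCl) consumed by analyte = 0.09826 − 0.01145 = 0.08682 mol
From the 1:2 ratio, n(Na2CO3) = 1/2 × 0.08682 = 0.04341 mol
mass of Na2CO3 = 0.04341 × 105.99 = 4.601 g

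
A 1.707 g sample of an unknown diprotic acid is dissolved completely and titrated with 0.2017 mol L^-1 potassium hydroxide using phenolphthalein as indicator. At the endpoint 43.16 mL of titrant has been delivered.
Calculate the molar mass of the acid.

392.2 g/mol

n(KOH) = 0.04316 L × 0.2017 mol/L = 8.705 × 10^-3 mol
From the 1:2 ratio, n(H2A) = 1/2 × 8.705 × 10^-3 = 4.353 × 10^-3 mol
M = m / n = 1.707 g / 4.353 × 10^-3 mol = 392.2 g/mol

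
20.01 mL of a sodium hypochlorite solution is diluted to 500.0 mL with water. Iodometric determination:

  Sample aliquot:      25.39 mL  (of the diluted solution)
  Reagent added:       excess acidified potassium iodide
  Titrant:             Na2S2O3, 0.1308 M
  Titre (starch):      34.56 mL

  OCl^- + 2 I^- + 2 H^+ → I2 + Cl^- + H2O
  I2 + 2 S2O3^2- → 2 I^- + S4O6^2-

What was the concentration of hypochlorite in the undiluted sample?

n(S2O3^2-) = 0.03456 × 0.1308 = 4.520 × 10^-3 mol
n(I2) = n(S2O3^2-)/2 = 2.260 × 10^-3 mol
n(OCl^-) in the aliquot = 2.260 × 10^-3 mol (1:1 ratio)
[OCl^-]_dilute = 2.260 × 10^-3 / 0.02539 = 0.08902 mol/L
[OCl^-]_original = 0.08902 × 500.0/20.01 = 2.224 mol/L

2.224 M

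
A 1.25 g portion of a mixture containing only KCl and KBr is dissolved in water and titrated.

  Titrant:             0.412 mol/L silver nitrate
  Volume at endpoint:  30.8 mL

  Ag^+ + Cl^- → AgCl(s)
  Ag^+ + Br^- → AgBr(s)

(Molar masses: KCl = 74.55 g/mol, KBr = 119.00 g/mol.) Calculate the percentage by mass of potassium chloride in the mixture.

n(AgNO3) = 0.0308 × 0.412 = 0.0127 mol
Let x = n(KCl), y = n(KBr).
Titrant: 1x + 1y = 0.0127;  mass: 74.55x + 119.00y = 1.25
Solving, x = 5.85 × 10^-3 mol, y = 6.84 × 10^-3 mol
mass of KCl = 5.85 × 10^-3 × 74.55 = 0.436 g
% KCl = 0.436 / 1.25 × 100 = 34.9 %

34.9 %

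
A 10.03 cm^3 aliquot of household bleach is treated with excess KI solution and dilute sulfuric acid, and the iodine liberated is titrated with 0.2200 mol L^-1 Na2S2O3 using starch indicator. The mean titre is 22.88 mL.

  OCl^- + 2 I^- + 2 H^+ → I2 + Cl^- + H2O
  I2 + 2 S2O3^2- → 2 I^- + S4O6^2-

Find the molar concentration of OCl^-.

0.2509 mol/L

n(S2O3^2-) = 0.02288 × 0.2200 = 5.034 × 10^-3 mol
n(I2) = n(S2O3^2-)/2 = 2.517 × 10^-3 mol
n(OCl^-) in the aliquot = 2.517 × 10^-3 mol (1:1 ratio)
[OCl^-] = 2.517 × 10^-3 / 0.01003 = 0.2509 mol/L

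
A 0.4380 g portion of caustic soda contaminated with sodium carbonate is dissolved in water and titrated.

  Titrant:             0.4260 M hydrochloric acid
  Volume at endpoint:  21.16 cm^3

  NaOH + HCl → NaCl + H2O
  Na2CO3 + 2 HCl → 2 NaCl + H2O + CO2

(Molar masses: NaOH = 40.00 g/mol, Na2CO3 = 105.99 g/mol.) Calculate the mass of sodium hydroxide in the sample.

0.1222 g

n(HCl) = 0.02116 × 0.4260 = 9.014 × 10^-3 mol
Let x = n(NaOH), y = n(Na2CO3).
Titrant: 1x + 2y = 9.014 × 10^-3;  mass: 40.00x + 105.99y = 0.4380
Solving, x = 3.055 × 10^-3 mol, y = 2.979 × 10^-3 mol
mass of NaOH = 3.055 × 10^-3 × 40.00 = 0.1222 g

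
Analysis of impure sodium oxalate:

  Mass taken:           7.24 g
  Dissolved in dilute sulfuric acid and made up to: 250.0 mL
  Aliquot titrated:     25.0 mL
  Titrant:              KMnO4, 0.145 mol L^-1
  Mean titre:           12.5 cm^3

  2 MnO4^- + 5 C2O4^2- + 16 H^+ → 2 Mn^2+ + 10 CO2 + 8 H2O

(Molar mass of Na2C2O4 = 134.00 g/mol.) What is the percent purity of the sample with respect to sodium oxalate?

83.9 %

n(KMnO4) per titration = 0.0125 × 0.145 = 1.81 × 10^-3 mol
From the 5:2 ratio, n(Na2C2O4) in each aliquot = 5/2 × 1.81 × 10^-3 = 4.53 × 10^-3 mol
n(Na2C2O4) in the whole flask = 4.53 × 10^-3 × 250.0/25.0 = 0.0453 mol
mass of Na2C2O4 = 0.0453 × 134.00 = 6.07 g
% Na2C2O4 = 6.07 / 7.24 × 100 = 83.9 %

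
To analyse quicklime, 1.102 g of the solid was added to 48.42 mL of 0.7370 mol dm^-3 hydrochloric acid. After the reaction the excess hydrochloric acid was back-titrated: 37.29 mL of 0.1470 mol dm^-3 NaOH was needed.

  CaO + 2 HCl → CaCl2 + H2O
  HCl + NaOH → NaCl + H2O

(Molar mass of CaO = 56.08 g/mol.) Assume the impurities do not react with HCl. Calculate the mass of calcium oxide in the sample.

n(HCl) added = 0.04842 × 0.7370 = 0.03569 mol
n(NaOH) used in back-titration = 0.03729 × 0.1470 = 5.482 × 10^-3 mol
n(HCl) left over = 5.482 × 10^-3 mol (1:1 ratio)
n(HCl) consumed by analyte = 0.03569 − 5.482 × 10^-3 = 0.03020 mol
From the 1:2 ratio, n(CaO) = 1/2 × 0.03020 = 0.01510 mol
mass of CaO = 0.01510 × 56.08 = 0.8469 g

0.8469 g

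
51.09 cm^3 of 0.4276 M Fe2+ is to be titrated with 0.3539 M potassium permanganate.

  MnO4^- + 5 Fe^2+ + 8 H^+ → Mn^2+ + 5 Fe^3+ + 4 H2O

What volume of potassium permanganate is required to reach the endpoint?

n(Fe2+) = 0.05109 L × 0.4276 mol/L = 0.02185 mol
From the 1:5 stoichiometry, n(KMnO4) = 1/5 × 0.02185 = 4.369 × 10^-3 mol
V(KMnO4) = 4.369 × 10^-3 mol / 0.3539 mol/L = 0.01235 L = 12.35 mL

12.35 mL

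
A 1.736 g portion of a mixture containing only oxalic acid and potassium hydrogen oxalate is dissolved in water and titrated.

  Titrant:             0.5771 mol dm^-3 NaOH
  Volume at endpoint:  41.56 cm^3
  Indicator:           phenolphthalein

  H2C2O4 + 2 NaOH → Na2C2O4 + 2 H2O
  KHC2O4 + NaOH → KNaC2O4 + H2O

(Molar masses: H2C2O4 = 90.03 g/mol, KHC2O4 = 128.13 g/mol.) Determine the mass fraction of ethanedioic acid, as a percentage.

n(NaOH) = 0.04156 × 0.5771 = 0.02398 mol
Let x = n(H2C2O4), y = n(KHC2O4).
Titrant: 2x + 1y = 0.02398;  mass: 90.03x + 128.13y = 1.736
Solving, x = 8.044 × 10^-3 mol, y = 7.897 × 10^-3 mol
mass of H2C2O4 = 8.044 × 10^-3 × 90.03 = 0.7242 g
% H2C2O4 = 0.7242 / 1.736 × 100 = 41.72 %

41.72 %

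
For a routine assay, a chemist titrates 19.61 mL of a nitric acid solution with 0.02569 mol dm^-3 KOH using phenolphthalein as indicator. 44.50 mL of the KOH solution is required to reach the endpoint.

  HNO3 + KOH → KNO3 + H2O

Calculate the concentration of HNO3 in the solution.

n(KOH) = 0.04450 L × 0.02569 mol/L = 1.143 × 10^-3 mol
n(HNO3) = 1.143 × 10^-3 mol (1:1 mole ratio)
[HNO3] = 1.143 × 10^-3 mol / 0.01961 L = 0.05830 mol/L

0.05830 mol/L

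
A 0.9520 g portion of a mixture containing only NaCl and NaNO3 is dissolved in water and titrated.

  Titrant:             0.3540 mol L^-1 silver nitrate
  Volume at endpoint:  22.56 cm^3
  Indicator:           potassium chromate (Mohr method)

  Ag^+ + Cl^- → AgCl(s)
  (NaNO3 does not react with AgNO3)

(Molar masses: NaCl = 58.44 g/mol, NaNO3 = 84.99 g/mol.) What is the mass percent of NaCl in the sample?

n(AgNO3) = 0.02256 × 0.3540 = 7.986 × 10^-3 mol
Let x = n(NaCl), y = n(NaNO3).
Titrant: 1x = 7.986 × 10^-3;  mass: 58.44x + 84.99y = 0.9520
Solving, x = 7.986 × 10^-3 mol, y = 5.710 × 10^-3 mol
mass of NaCl = 7.986 × 10^-3 × 58.44 = 0.4667 g
% NaCl = 0.4667 / 0.9520 × 100 = 49.02 %

49.02 %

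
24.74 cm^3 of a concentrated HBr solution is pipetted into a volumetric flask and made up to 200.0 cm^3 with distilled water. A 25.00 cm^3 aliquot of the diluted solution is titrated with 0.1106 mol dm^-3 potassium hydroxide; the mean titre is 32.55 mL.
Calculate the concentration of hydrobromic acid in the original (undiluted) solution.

1.164 mol/L

HBr + KOH → KBr + H2O
n(KOH) = 0.03255 × 0.1106 = 3.600 × 10^-3 mol
n(HBr) in the aliquot = 3.600 × 10^-3 mol (1:1 ratio)
[HBr]_dilute = 3.600 × 10^-3 / 0.02500 = 0.1440 mol/L
Dilution factor = 200.0 / 24.74 = 8.084
[HBr]_stock = 0.1440 × 8.084 = 1.164 mol/L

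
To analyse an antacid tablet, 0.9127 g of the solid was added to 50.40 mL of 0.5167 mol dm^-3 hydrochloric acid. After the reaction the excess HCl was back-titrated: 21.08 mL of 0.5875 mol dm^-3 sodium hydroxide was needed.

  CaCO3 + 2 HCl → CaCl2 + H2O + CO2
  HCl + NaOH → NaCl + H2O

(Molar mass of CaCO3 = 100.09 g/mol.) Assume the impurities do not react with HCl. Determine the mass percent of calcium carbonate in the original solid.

n(HCl) added = 0.05040 × 0.5167 = 0.02604 mol
n(NaOH) used in back-titration = 0.02108 × 0.5875 = 0.01238 mol
n(HCl) left over = 0.01238 mol (1:1 ratio)
n(HCl) consumed by analyte = 0.02604 − 0.01238 = 0.01366 mol
From the 1:2 ratio, n(CaCO3) = 1/2 × 0.01366 = 6.829 × 10^-3 mol
mass of CaCO3 = 6.829 × 10^-3 × 100.09 = 0.6835 g
% CaCO3 = 0.6835 / 0.9127 × 100 = 74.88 %

74.88 %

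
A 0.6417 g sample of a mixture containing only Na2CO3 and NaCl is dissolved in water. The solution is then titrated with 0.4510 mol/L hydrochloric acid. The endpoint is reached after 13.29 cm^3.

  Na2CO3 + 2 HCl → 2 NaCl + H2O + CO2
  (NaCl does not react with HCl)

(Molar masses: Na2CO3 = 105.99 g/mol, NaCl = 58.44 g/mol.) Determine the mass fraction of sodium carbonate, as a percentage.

49.50 %

n(HCl) = 0.01329 × 0.4510 = 5.994 × 10^-3 mol
Let x = n(Na2CO3), y = n(NaCl).
Titrant: 2x = 5.994 × 10^-3;  mass: 105.99x + 58.44y = 0.6417
Solving, x = 2.997 × 10^-3 mol, y = 5.545 × 10^-3 mol
mass of Na2CO3 = 2.997 × 10^-3 × 105.99 = 0.3176 g
% Na2CO3 = 0.3176 / 0.6417 × 100 = 49.50 %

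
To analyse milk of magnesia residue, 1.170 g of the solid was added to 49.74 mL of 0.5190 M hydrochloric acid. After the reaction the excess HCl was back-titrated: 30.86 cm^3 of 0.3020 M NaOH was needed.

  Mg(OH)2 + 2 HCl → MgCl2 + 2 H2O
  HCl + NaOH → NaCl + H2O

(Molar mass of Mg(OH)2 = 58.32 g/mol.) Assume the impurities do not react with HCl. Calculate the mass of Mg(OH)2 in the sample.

0.4810 g

n(HCl) added = 0.04974 × 0.5190 = 0.02582 mol
n(NaOH) used in back-titration = 0.03086 × 0.3020 = 9.320 × 10^-3 mol
n(HCl) left over = 9.320 × 10^-3 mol (1:1 ratio)
n(HCl) consumed by analyte = 0.02582 − 9.320 × 10^-3 = 0.01650 mol
From the 1:2 ratio, n(Mg(OH)2) = 1/2 × 0.01650 = 8.248 × 10^-3 mol
mass of Mg(OH)2 = 8.248 × 10^-3 × 58.32 = 0.4810 g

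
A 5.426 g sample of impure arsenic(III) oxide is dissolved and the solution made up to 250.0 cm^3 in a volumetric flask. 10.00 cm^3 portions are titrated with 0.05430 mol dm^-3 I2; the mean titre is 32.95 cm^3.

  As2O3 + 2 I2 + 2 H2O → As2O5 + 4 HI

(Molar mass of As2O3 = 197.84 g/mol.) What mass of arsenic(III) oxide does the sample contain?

4.425 g

n(I2) per titration = 0.03295 × 0.05430 = 1.789 × 10^-3 mol
From the 1:2 ratio, n(As2O3) in each aliquot = 1/2 × 1.789 × 10^-3 = 8.946 × 10^-4 mol
n(As2O3) in the whole flask = 8.946 × 10^-4 × 250.0/10.00 = 0.02236 mol
mass of As2O3 = 0.02236 × 197.84 = 4.425 g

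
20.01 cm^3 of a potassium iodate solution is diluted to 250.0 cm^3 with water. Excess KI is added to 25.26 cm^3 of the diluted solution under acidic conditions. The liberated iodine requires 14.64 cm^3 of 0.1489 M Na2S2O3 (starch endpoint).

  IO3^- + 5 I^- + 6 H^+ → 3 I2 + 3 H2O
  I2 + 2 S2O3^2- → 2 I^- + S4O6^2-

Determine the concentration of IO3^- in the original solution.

0.1797 M

n(S2O3^2-) = 0.01464 × 0.1489 = 2.180 × 10^-3 mol
n(I2) = n(S2O3^2-)/2 = 1.090 × 10^-3 mol
From the 1:3 ratio, n(IO3^-) in the aliquot = 1/3 × 1.090 × 10^-3 = 3.633 × 10^-4 mol
[IO3^-]_dilute = 3.633 × 10^-4 / 0.02526 = 0.01438 mol/L
[IO3^-]_original = 0.01438 × 250.0/20.01 = 0.1797 mol/L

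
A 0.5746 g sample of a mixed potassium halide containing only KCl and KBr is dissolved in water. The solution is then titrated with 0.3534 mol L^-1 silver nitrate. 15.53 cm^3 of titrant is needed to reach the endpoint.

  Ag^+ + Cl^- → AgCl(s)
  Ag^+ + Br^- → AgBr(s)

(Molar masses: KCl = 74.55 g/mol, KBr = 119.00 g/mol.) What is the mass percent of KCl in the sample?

n(AgNO3) = 0.01553 × 0.3534 = 5.488 × 10^-3 mol
Let x = n(KCl), y = n(KBr).
Titrant: 1x + 1y = 5.488 × 10^-3;  mass: 74.55x + 119.00y = 0.5746
Solving, x = 1.766 × 10^-3 mol, y = 3.722 × 10^-3 mol
mass of KCl = 1.766 × 10^-3 × 74.55 = 0.1317 g
% KCl = 0.1317 / 0.5746 × 100 = 22.92 %

22.92 %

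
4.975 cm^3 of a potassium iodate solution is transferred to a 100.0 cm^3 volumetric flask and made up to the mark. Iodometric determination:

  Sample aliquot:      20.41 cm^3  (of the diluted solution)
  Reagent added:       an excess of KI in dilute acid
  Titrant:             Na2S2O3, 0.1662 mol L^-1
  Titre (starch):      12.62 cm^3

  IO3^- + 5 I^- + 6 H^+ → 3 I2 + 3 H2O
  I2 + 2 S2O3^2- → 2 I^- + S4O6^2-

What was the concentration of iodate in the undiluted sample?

n(S2O3^2-) = 0.01262 × 0.1662 = 2.097 × 10^-3 mol
n(I2) = n(S2O3^2-)/2 = 1.049 × 10^-3 mol
From the 1:3 ratio, n(IO3^-) in the aliquot = 1/3 × 1.049 × 10^-3 = 3.496 × 10^-4 mol
[IO3^-]_dilute = 3.496 × 10^-4 / 0.02041 = 0.01713 mol/L
[IO3^-]_original = 0.01713 × 100.0/4.975 = 0.3443 mol/L

0.3443 mol/L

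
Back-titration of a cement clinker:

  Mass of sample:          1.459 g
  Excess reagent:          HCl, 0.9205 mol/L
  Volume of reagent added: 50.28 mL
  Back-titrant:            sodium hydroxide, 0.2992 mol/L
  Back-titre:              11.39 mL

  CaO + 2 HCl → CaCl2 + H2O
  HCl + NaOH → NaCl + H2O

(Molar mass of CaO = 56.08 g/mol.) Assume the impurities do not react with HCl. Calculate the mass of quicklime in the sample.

1.202 g

n(HCl) added = 0.05028 × 0.9205 = 0.04628 mol
n(NaOH) used in back-titration = 0.01139 × 0.2992 = 3.408 × 10^-3 mol
n(HCl) left over = 3.408 × 10^-3 mol (1:1 ratio)
n(HCl) consumed by analyte = 0.04628 − 3.408 × 10^-3 = 0.04287 mol
From the 1:2 ratio, n(CaO) = 1/2 × 0.04287 = 0.02144 mol
mass of CaO = 0.02144 × 56.08 = 1.202 g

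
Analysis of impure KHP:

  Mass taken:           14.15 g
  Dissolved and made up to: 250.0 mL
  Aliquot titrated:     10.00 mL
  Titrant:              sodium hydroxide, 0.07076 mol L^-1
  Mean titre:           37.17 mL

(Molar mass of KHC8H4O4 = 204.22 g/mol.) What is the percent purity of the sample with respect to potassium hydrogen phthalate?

94.90 %

KHC8H4O4 + NaOH → KNaC8H4O4 + H2O
n(NaOH) per titration = 0.03717 × 0.07076 = 2.630 × 10^-3 mol
n(KHC8H4O4) in each aliquot = 2.630 × 10^-3 mol (1:1 ratio)
n(KHC8H4O4) in the whole flask = 2.630 × 10^-3 × 250.0/10.00 = 0.06575 mol
mass of KHC8H4O4 = 0.06575 × 204.22 = 13.43 g
% KHC8H4O4 = 13.43 / 14.15 × 100 = 94.90 %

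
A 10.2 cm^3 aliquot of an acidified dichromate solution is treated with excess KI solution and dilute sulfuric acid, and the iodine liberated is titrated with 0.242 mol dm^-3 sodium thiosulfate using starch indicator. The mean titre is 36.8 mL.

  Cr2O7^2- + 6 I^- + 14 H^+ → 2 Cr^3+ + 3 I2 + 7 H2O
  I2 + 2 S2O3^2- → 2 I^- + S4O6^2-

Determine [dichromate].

0.146 mol/L

n(S2O3^2-) = 0.0368 × 0.242 = 8.91 × 10^-3 mol
n(I2) = n(S2O3^2-)/2 = 4.45 × 10^-3 mol
From the 1:3 ratio, n(Cr2O7^2-) in the aliquot = 1/3 × 4.45 × 10^-3 = 1.48 × 10^-3 mol
[Cr2O7^2-] = 1.48 × 10^-3 / 0.0102 = 0.146 mol/L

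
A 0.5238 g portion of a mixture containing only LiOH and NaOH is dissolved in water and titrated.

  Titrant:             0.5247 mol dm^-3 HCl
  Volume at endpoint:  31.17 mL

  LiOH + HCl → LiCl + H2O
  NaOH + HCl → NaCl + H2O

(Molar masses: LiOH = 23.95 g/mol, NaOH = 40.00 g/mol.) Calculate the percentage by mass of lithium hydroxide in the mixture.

37.15 %

n(HCl) = 0.03117 × 0.5247 = 0.01635 mol
Let x = n(LiOH), y = n(NaOH).
Titrant: 1x + 1y = 0.01635;  mass: 23.95x + 40.00y = 0.5238
Solving, x = 8.124 × 10^-3 mol, y = 8.231 × 10^-3 mol
mass of LiOH = 8.124 × 10^-3 × 23.95 = 0.1946 g
% LiOH = 0.1946 / 0.5238 × 100 = 37.15 %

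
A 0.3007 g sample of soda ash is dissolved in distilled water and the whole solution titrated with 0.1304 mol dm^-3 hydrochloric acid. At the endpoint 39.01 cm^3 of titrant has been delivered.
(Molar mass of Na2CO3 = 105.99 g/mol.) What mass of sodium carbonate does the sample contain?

Na2CO3 + 2 HCl → 2 NaCl + H2O + CO2
n(HCl) = 0.03901 L × 0.1304 mol/L = 5.087 × 10^-3 mol
From the 1:2 ratio, n(Na2CO3) = 1/2 × 5.087 × 10^-3 = 2.543 × 10^-3 mol
mass of Na2CO3 = 2.543 × 10^-3 × 105.99 g/mol = 0.2696 g

0.2696 g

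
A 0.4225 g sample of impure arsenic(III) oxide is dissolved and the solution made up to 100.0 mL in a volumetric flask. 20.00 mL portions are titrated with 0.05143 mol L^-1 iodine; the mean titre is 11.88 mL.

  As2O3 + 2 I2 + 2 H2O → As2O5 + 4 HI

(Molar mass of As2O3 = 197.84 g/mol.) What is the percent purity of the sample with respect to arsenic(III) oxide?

71.53 %

n(I2) per titration = 0.01188 × 0.05143 = 6.110 × 10^-4 mol
From the 1:2 ratio, n(As2O3) in each aliquot = 1/2 × 6.110 × 10^-4 = 3.055 × 10^-4 mol
n(As2O3) in the whole flask = 3.055 × 10^-4 × 100.0/20.00 = 1.527 × 10^-3 mol
mass of As2O3 = 1.527 × 10^-3 × 197.84 = 0.3022 g
% As2O3 = 0.3022 / 0.4225 × 100 = 71.53 %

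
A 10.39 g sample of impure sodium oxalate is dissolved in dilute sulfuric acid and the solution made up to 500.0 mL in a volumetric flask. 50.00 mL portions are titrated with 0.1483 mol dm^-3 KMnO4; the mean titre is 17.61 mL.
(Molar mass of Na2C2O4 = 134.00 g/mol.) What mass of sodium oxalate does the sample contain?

8.749 g

2 MnO4^- + 5 C2O4^2- + 16 H^+ → 2 Mn^2+ + 10 CO2 + 8 H2O
n(KMnO4) per titration = 0.01761 × 0.1483 = 2.612 × 10^-3 mol
From the 5:2 ratio, n(Na2C2O4) in each aliquot = 5/2 × 2.612 × 10^-3 = 6.529 × 10^-3 mol
n(Na2C2O4) in the whole flask = 6.529 × 10^-3 × 500.0/50.00 = 0.06529 mol
mass of Na2C2O4 = 0.06529 × 134.00 = 8.749 g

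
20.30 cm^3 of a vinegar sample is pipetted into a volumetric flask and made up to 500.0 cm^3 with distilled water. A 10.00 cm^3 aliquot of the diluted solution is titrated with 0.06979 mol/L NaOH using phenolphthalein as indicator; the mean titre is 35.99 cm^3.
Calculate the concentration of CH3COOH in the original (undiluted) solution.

CH3COOH + NaOH → CH3COONa + H2O
n(NaOH) = 0.03599 × 0.06979 = 2.512 × 10^-3 mol
n(CH3COOH) in the aliquot = 2.512 × 10^-3 mol (1:1 ratio)
[CH3COOH]_dilute = 2.512 × 10^-3 / 0.01000 = 0.2512 mol/L
Dilution factor = 500.0 / 20.30 = 24.63
[CH3COOH]_stock = 0.2512 × 24.63 = 6.187 mol/L

6.187 mol/L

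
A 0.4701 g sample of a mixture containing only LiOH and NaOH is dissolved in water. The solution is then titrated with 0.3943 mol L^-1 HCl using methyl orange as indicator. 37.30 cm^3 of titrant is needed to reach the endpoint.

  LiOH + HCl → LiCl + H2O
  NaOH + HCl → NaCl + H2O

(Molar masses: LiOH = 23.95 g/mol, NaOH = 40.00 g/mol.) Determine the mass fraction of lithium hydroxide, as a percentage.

37.52 %

n(HCl) = 0.03730 × 0.3943 = 0.01471 mol
Let x = n(LiOH), y = n(NaOH).
Titrant: 1x + 1y = 0.01471;  mass: 23.95x + 40.00y = 0.4701
Solving, x = 7.364 × 10^-3 mol, y = 7.343 × 10^-3 mol
mass of LiOH = 7.364 × 10^-3 × 23.95 = 0.1764 g
% LiOH = 0.1764 / 0.4701 × 100 = 37.52 %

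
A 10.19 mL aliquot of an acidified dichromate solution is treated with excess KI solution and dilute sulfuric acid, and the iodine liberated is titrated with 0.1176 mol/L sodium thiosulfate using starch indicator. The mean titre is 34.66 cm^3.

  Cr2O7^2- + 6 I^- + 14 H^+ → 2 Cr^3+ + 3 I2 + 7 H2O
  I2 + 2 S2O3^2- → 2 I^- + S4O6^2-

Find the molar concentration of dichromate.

n(S2O3^2-) = 0.03466 × 0.1176 = 4.076 × 10^-3 mol
n(I2) = n(S2O3^2-)/2 = 2.038 × 10^-3 mol
From the 1:3 ratio, n(Cr2O7^2-) in the aliquot = 1/3 × 2.038 × 10^-3 = 6.793 × 10^-4 mol
[Cr2O7^2-] = 6.793 × 10^-4 / 0.01019 = 0.06667 mol/L

0.06667 mol/L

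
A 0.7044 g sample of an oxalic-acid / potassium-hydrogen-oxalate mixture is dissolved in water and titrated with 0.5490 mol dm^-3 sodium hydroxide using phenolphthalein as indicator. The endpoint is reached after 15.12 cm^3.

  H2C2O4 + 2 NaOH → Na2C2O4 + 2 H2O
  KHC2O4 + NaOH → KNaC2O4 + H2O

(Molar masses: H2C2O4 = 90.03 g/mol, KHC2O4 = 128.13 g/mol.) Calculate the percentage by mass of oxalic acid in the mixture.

27.62 %

n(NaOH) = 0.01512 × 0.5490 = 8.301 × 10^-3 mol
Let x = n(H2C2O4), y = n(KHC2O4).
Titrant: 2x + 1y = 8.301 × 10^-3;  mass: 90.03x + 128.13y = 0.7044
Solving, x = 2.161 × 10^-3 mol, y = 3.979 × 10^-3 mol
mass of H2C2O4 = 2.161 × 10^-3 × 90.03 = 0.1945 g
% H2C2O4 = 0.1945 / 0.7044 × 100 = 27.62 %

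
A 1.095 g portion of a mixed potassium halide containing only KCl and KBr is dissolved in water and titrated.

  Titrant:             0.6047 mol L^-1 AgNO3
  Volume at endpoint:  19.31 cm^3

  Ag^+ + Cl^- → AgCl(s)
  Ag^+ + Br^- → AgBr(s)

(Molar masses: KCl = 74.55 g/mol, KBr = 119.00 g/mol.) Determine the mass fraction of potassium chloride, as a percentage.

45.11 %

n(AgNO3) = 0.01931 × 0.6047 = 0.01168 mol
Let x = n(KCl), y = n(KBr).
Titrant: 1x + 1y = 0.01168;  mass: 74.55x + 119.00y = 1.095
Solving, x = 6.626 × 10^-3 mol, y = 5.051 × 10^-3 mol
mass of KCl = 6.626 × 10^-3 × 74.55 = 0.4940 g
% KCl = 0.4940 / 1.095 × 100 = 45.11 %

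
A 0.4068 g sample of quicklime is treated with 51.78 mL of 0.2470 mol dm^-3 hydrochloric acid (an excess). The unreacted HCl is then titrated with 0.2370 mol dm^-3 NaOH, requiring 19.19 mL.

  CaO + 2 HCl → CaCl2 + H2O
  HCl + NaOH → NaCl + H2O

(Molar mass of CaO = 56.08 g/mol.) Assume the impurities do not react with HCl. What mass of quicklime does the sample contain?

0.2311 g

n(HCl) added = 0.05178 × 0.2470 = 0.01279 mol
n(NaOH) used in back-titration = 0.01919 × 0.2370 = 4.548 × 10^-3 mol
n(HCl) left over = 4.548 × 10^-3 mol (1:1 ratio)
n(HCl) consumed by analyte = 0.01279 − 4.548 × 10^-3 = 8.242 × 10^-3 mol
From the 1:2 ratio, n(CaO) = 1/2 × 8.242 × 10^-3 = 4.121 × 10^-3 mol
mass of CaO = 4.121 × 10^-3 × 56.08 = 0.2311 g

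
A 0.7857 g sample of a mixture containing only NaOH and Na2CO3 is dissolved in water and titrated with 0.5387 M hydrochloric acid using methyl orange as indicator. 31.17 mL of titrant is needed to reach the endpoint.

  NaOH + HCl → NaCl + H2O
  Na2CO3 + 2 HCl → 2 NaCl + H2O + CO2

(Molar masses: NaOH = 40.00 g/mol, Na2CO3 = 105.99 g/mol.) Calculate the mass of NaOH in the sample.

0.3206 g

n(HCl) = 0.03117 × 0.5387 = 0.01679 mol
Let x = n(NaOH), y = n(Na2CO3).
Titrant: 1x + 2y = 0.01679;  mass: 40.00x + 105.99y = 0.7857
Solving, x = 8.015 × 10^-3 mol, y = 4.388 × 10^-3 mol
mass of NaOH = 8.015 × 10^-3 × 40.00 = 0.3206 g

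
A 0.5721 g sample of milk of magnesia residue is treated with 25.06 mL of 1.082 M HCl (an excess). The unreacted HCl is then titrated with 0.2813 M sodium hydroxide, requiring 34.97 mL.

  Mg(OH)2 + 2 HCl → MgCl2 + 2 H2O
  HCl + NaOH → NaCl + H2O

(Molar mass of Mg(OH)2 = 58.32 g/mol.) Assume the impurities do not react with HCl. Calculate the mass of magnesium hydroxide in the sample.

0.5038 g

n(HCl) added = 0.02506 × 1.082 = 0.02711 mol
n(NaOH) used in back-titration = 0.03497 × 0.2813 = 9.837 × 10^-3 mol
n(HCl) left over = 9.837 × 10^-3 mol (1:1 ratio)
n(HCl) consumed by analyte = 0.02711 − 9.837 × 10^-3 = 0.01728 mol
From the 1:2 ratio, n(Mg(OH)2) = 1/2 × 0.01728 = 8.639 × 10^-3 mol
mass of Mg(OH)2 = 8.639 × 10^-3 × 58.32 = 0.5038 g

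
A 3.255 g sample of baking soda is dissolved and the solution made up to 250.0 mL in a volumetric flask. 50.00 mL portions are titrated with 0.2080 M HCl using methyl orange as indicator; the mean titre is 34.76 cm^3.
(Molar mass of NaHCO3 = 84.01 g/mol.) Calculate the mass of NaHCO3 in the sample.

3.037 g

NaHCO3 + HCl → NaCl + H2O + CO2
n(HCl) per titration = 0.03476 × 0.2080 = 7.230 × 10^-3 mol
n(NaHCO3) in each aliquot = 7.230 × 10^-3 mol (1:1 ratio)
n(NaHCO3) in the whole flask = 7.230 × 10^-3 × 250.0/50.00 = 0.03615 mol
mass of NaHCO3 = 0.03615 × 84.01 = 3.037 g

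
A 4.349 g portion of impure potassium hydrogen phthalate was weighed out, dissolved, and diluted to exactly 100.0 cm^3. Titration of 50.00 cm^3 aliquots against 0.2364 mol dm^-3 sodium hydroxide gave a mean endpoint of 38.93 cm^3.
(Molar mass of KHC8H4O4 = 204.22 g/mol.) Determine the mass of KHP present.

KHC8H4O4 + NaOH → KNaC8H4O4 + H2O
n(NaOH) per titration = 0.03893 × 0.2364 = 9.203 × 10^-3 mol
n(KHC8H4O4) in each aliquot = 9.203 × 10^-3 mol (1:1 ratio)
n(KHC8H4O4) in the whole flask = 9.203 × 10^-3 × 100.0/50.00 = 0.01841 mol
mass of KHC8H4O4 = 0.01841 × 204.22 = 3.759 g

3.759 g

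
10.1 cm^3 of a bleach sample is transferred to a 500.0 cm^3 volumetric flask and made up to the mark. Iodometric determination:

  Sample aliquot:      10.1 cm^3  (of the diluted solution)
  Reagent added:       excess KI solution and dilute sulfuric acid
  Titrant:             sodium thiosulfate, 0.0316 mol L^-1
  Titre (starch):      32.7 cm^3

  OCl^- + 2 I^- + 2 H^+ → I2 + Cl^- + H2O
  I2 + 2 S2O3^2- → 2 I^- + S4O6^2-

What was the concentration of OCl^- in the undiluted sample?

n(S2O3^2-) = 0.0327 × 0.0316 = 1.03 × 10^-3 mol
n(I2) = n(S2O3^2-)/2 = 5.17 × 10^-4 mol
n(OCl^-) in the aliquot = 5.17 × 10^-4 mol (1:1 ratio)
[OCl^-]_dilute = 5.17 × 10^-4 / 0.0101 = 0.0512 mol/L
[OCl^-]_original = 0.0512 × 500.0/10.1 = 2.53 mol/L

2.53 mol/L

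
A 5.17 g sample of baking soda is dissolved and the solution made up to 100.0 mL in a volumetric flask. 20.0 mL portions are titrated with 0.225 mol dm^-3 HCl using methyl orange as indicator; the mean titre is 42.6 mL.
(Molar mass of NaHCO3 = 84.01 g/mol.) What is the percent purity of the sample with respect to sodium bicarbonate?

77.9 %

NaHCO3 + HCl → NaCl + H2O + CO2
n(HCl) per titration = 0.0426 × 0.225 = 9.59 × 10^-3 mol
n(NaHCO3) in each aliquot = 9.59 × 10^-3 mol (1:1 ratio)
n(NaHCO3) in the whole flask = 9.59 × 10^-3 × 100.0/20.0 = 0.0479 mol
mass of NaHCO3 = 0.0479 × 84.01 = 4.03 g
% NaHCO3 = 4.03 / 5.17 × 100 = 77.9 %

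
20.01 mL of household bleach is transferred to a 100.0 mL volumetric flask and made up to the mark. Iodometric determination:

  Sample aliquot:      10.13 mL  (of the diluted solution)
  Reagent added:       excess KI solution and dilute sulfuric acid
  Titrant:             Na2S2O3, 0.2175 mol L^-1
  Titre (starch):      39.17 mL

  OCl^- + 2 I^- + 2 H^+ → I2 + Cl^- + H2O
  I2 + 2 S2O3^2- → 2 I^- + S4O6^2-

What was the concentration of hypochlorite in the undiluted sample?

2.101 mol/L

n(S2O3^2-) = 0.03917 × 0.2175 = 8.519 × 10^-3 mol
n(I2) = n(S2O3^2-)/2 = 4.260 × 10^-3 mol
n(OCl^-) in the aliquot = 4.260 × 10^-3 mol (1:1 ratio)
[OCl^-]_dilute = 4.260 × 10^-3 / 0.01013 = 0.4205 mol/L
[OCl^-]_original = 0.4205 × 100.0/20.01 = 2.101 mol/L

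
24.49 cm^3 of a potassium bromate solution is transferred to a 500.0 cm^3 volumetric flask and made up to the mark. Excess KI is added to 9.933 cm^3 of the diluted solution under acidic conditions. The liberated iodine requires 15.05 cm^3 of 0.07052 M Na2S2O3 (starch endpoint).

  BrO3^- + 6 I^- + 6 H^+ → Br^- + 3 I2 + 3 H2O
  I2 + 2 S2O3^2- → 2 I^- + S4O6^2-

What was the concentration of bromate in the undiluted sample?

0.3636 M

n(S2O3^2-) = 0.01505 × 0.07052 = 1.061 × 10^-3 mol
n(I2) = n(S2O3^2-)/2 = 5.307 × 10^-4 mol
From the 1:3 ratio, n(BrO3^-) in the aliquot = 1/3 × 5.307 × 10^-4 = 1.769 × 10^-4 mol
[BrO3^-]_dilute = 1.769 × 10^-4 / 0.009933 = 0.01781 mol/L
[BrO3^-]_original = 0.01781 × 500.0/24.49 = 0.3636 mol/L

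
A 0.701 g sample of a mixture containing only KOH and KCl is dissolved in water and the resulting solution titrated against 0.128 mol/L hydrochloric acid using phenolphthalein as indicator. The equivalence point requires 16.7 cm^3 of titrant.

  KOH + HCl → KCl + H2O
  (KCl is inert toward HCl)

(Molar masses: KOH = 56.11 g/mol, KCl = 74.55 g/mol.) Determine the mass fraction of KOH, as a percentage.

17.1 %

n(HCl) = 0.0167 × 0.128 = 2.14 × 10^-3 mol
Let x = n(KOH), y = n(KCl).
Titrant: 1x = 2.14 × 10^-3;  mass: 56.11x + 74.55y = 0.701
Solving, x = 2.14 × 10^-3 mol, y = 7.79 × 10^-3 mol
mass of KOH = 2.14 × 10^-3 × 56.11 = 0.120 g
% KOH = 0.120 / 0.701 × 100 = 17.1 %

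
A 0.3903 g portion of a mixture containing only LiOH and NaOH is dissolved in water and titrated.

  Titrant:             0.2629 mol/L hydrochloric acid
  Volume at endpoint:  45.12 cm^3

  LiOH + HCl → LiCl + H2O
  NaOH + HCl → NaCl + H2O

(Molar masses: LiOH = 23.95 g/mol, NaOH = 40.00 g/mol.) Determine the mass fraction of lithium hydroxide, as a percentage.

n(HCl) = 0.04512 × 0.2629 = 0.01186 mol
Let x = n(LiOH), y = n(NaOH).
Titrant: 1x + 1y = 0.01186;  mass: 23.95x + 40.00y = 0.3903
Solving, x = 5.245 × 10^-3 mol, y = 6.617 × 10^-3 mol
mass of LiOH = 5.245 × 10^-3 × 23.95 = 0.1256 g
% LiOH = 0.1256 / 0.3903 × 100 = 32.18 %

32.18 %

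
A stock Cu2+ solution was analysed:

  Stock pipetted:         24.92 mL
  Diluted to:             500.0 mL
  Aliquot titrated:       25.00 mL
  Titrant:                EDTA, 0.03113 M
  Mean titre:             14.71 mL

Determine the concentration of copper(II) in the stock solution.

Cu^2+ + EDTA^4- → [Cu(EDTA)]^2-
n(EDTA) = 0.01471 × 0.03113 = 4.579 × 10^-4 mol
n(Cu2+) in the aliquot = 4.579 × 10^-4 mol (1:1 ratio)
[Cu2+]_dilute = 4.579 × 10^-4 / 0.02500 = 0.01832 mol/L
Dilution factor = 500.0 / 24.92 = 20.06
[Cu2+]_stock = 0.01832 × 20.06 = 0.3675 mol/L

0.3675 M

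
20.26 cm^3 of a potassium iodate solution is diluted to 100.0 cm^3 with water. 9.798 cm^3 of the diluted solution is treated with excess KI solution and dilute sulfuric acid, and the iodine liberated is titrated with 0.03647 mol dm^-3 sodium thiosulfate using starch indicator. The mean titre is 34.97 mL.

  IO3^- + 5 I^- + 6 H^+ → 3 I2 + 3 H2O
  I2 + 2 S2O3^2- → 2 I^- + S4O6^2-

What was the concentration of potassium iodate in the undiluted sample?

0.1071 mol/L

n(S2O3^2-) = 0.03497 × 0.03647 = 1.275 × 10^-3 mol
n(I2) = n(S2O3^2-)/2 = 6.377 × 10^-4 mol
From the 1:3 ratio, n(IO3^-) in the aliquot = 1/3 × 6.377 × 10^-4 = 2.126 × 10^-4 mol
[IO3^-]_dilute = 2.126 × 10^-4 / 0.009798 = 0.02169 mol/L
[IO3^-]_original = 0.02169 × 100.0/20.26 = 0.1071 mol/L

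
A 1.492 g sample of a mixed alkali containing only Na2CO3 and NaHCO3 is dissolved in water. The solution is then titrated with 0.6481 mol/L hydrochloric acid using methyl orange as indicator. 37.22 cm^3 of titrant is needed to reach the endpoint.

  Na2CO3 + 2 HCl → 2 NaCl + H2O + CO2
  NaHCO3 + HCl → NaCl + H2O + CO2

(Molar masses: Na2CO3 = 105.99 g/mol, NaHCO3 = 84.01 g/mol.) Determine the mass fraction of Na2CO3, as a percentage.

61.21 %

n(HCl) = 0.03722 × 0.6481 = 0.02412 mol
Let x = n(Na2CO3), y = n(NaHCO3).
Titrant: 2x + 1y = 0.02412;  mass: 105.99x + 84.01y = 1.492
Solving, x = 8.617 × 10^-3 mol, y = 6.888 × 10^-3 mol
mass of Na2CO3 = 8.617 × 10^-3 × 105.99 = 0.9133 g
% Na2CO3 = 0.9133 / 1.492 × 100 = 61.21 %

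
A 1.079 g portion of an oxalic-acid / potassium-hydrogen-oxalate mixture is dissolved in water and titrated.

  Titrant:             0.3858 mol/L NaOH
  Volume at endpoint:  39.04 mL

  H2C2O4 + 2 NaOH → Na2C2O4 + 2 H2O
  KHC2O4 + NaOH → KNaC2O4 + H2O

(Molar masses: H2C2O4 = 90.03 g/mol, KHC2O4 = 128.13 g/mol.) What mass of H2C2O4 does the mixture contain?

n(NaOH) = 0.03904 × 0.3858 = 0.01506 mol
Let x = n(H2C2O4), y = n(KHC2O4).
Titrant: 2x + 1y = 0.01506;  mass: 90.03x + 128.13y = 1.079
Solving, x = 5.118 × 10^-3 mol, y = 4.825 × 10^-3 mol
mass of H2C2O4 = 5.118 × 10^-3 × 90.03 = 0.4608 g

0.4608 g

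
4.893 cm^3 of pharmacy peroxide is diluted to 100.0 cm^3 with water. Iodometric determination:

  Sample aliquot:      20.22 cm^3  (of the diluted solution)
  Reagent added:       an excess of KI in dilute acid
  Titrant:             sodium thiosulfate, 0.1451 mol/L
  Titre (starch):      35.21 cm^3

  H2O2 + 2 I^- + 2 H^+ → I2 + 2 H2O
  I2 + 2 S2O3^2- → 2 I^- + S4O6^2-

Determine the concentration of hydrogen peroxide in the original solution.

n(S2O3^2-) = 0.03521 × 0.1451 = 5.109 × 10^-3 mol
n(I2) = n(S2O3^2-)/2 = 2.554 × 10^-3 mol
n(H2O2) in the aliquot = 2.554 × 10^-3 mol (1:1 ratio)
[H2O2]_dilute = 2.554 × 10^-3 / 0.02022 = 0.1263 mol/L
[H2O2]_original = 0.1263 × 100.0/4.893 = 2.582 mol/L

2.582 mol/L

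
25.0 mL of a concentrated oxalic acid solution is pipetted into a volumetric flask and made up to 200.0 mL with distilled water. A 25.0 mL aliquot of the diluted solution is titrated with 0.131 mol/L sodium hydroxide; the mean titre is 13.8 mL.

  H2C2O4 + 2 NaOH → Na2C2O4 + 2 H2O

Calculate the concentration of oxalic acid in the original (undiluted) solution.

0.289 mol/L

n(NaOH) = 0.0138 × 0.131 = 1.81 × 10^-3 mol
From the 1:2 ratio, n(H2C2O4) in the aliquot = 1/2 × 1.81 × 10^-3 = 9.04 × 10^-4 mol
[H2C2O4]_dilute = 9.04 × 10^-4 / 0.0250 = 0.0362 mol/L
Dilution factor = 200.0 / 25.0 = 8.000
[H2C2O4]_stock = 0.0362 × 8.000 = 0.289 mol/L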